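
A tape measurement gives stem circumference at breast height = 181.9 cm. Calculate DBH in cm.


Formula: DBH = C / pi
DBH = 181.9 / pi
pi = 3.14159...
DBH = 57.9 cm

57.9


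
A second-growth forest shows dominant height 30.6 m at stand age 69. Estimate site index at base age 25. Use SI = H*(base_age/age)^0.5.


Formula: SI = H_dom * (base_age / age)^0.5
Age ratio = 25 / 69 = 0.36232
sqrt(age_ratio) = 0.60193
SI = 30.6 * 0.60193 = 18.4 m

18.4


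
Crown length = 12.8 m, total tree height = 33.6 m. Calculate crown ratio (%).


Formula: Crown Ratio = (Crown Length / Total Height) * 100
CR = (12.8 m / 33.6 m) * 100
CR = 0.381 * 100 = 38.1%

38.1


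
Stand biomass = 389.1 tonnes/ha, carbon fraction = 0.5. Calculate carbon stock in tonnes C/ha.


Formula: Carbon Stock = Biomass * Carbon Fraction
C = 389.1 t/ha * 0.5
C = 194.6 t C/ha

194.6


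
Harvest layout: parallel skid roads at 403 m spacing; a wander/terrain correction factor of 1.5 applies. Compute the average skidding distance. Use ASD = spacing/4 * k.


Formula: ASD = (spacing / 4) * correction
Uncorrected distance = spacing / 4 = 403 / 4 = 100.75 m
ASD = 100.75 * 1.5 = 151 m

151


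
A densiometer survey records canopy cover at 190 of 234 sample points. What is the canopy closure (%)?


Formula: Canopy closure = covered points / total points * 100
Closure = 190 / 234 * 100
Closure = 0.812 * 100 = 81.2%

81.2


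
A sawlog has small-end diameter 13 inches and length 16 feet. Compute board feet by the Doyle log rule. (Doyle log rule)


Doyle: BF = (D - 4)^2 * L / 16
Adjusted diameter = 13 - 4 = 9 in
(D-4)^2 = 9^2 = 81
BF = 81 * 16 / 16 = 81 BF

81


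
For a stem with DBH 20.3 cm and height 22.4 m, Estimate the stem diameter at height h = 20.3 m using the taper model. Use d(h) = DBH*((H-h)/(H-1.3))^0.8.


Taper: d(h) = DBH * ((H - h) / (H - 1.3))^0.8
Numerator = H - h = 22.4 - 20.3 = 2.1 m
Denominator = H - 1.3 = 22.4 - 1.3 = 21.1 m
Ratio = 2.1 / 21.1 = 0.09953
d = 20.3 * 0.09953^0.8 = 3.2 cm

3.2


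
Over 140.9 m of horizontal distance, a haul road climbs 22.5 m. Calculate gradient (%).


Formula: Gradient = rise / run * 100
Gradient = 22.5 / 140.9 * 100 = 16.0%

16.0


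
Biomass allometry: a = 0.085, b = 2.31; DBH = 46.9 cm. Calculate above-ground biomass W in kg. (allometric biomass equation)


Formula: W = a * DBH^b  (allometric power law)
DBH^b = 46.9^2.31 = 7251.1897
W = 0.085 * 7251.1897 = 616.4 kg

616.4


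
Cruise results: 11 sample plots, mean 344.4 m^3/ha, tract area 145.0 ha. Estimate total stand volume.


Formula: Total Volume = Mean Volume per ha * Total Area
Total Volume = 344.4 m^3/ha * 145.0 ha
Total Volume = 49938 m^3

49938


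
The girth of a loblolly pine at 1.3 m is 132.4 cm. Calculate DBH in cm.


Formula: DBH = C / pi
DBH = 132.4 / pi
pi = 3.14159...
DBH = 42.1 cm

42.1


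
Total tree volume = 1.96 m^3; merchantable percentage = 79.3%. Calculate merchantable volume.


Formula: MV = V_total * (merchantable_pct / 100)
Merchantable fraction = 79.3% / 100 = 0.793
MV = 1.96 m^3 * 0.793 = 1.554 m^3

1.554


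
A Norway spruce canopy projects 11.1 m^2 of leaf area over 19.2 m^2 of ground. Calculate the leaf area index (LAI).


Formula: LAI = total leaf area / ground area  (dimensionless)
LAI = 11.1 m^2 / 19.2 m^2
LAI = 0.58

0.58


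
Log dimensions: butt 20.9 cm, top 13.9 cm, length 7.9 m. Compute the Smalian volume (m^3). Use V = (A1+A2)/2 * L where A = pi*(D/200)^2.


Smalian: V = (A1 + A2)/2 * L,  A = pi*(D/200)^2
A1 = pi*(20.9/200)^2 = 0.034307 m^2
A2 = pi*(13.9/200)^2 = 0.015175 m^2
V = (0.034307+0.015175)/2*7.9 = 0.1955 m^3

0.1955


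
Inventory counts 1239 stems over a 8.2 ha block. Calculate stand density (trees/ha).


Formula: Stand Density = N_trees / Area_ha
Density = 1239 trees / 8.2 ha
Density = 151 trees/ha

151


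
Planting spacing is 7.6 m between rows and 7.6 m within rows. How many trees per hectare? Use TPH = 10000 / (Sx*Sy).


Formula: TPH = 10000 m^2/ha / (spacing_x * spacing_y)
Area per tree = 7.6 m * 7.6 m = 57.76 m^2
TPH = 10000 / 57.76 = 173 trees/ha

173


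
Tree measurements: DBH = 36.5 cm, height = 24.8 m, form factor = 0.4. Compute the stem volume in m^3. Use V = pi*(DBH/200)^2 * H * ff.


Formula: V = pi * (DBH/200)^2 * H * ff
Radius = DBH/200 = 36.5/200 = 0.1825 m
Radius^2 = 0.1825^2 = 0.03330625 m^2
V = pi * 0.03330625 * 24.8 * 0.4
V = 1.038 m^3

1.038


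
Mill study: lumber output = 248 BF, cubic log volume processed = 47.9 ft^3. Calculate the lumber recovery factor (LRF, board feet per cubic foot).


Formula: LRF = Lumber Output (BF) / Log Input (ft^3)
LRF = 248 BF / 47.9 ft^3
LRF = 5.18 BF/ft^3

5.18


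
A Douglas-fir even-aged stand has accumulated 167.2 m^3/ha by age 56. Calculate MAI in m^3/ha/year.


Formula: MAI = Total Volume / Stand Age
MAI = 167.2 m^3/ha / 56 years
MAI = 2.99 m^3/ha/year

2.99


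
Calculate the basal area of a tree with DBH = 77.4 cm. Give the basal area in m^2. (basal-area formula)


Formula: BA = pi * (DBH/2)^2 / 10000  (cm^2 to m^2)
Radius = DBH/2 = 77.4/2 = 38.7 cm
BA = pi * 38.7^2 / 10000
   = 4705.1319 cm^2 / 10000
   = 0.4705 m^2

0.4705


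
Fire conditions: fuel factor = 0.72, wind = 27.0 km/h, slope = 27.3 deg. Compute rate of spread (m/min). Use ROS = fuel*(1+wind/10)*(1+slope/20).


Formula: ROS = fuel * (1 + wind/10) * (1 + slope/20)
Wind factor = 1 + 27.0/10 = 3.7
Slope factor = 1 + 27.3/20 = 2.365
ROS = 0.72 * 3.7 * 2.365 = 6.3 m/min

6.3


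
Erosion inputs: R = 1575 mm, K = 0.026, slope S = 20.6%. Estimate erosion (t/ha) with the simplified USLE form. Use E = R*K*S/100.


Formula: E = R * K * S / 100  (simplified USLE)
R * K = 1575 * 0.026 = 40.95
E = 40.95 * 20.6 / 100 = 8.44 t/ha

8.44


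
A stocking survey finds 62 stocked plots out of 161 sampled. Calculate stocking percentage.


Formula: Stocking % = stocked plots / total plots * 100
Stocking = 62 / 161 * 100
Stocking = 0.3851 * 100 = 38.5%

38.5


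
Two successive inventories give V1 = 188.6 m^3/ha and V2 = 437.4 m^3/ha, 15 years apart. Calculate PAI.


Formula: PAI = (V_T2 - V_T1) / (T2 - T1)
Volume increment = 437.4 - 188.6 = 248.8 m^3/ha
PAI = 248.8 / 15 = 16.59 m^3/ha/year

16.59


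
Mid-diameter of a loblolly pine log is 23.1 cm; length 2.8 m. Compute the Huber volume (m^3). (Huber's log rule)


Huber: V = Am * L,  Am = pi*(Dm/200)^2
Am = pi*(23.1/200)^2 = 0.04191 m^2
V = 0.04191*2.8 = 0.1173 m^3

0.1173


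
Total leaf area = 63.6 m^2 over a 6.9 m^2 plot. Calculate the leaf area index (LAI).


Formula: LAI = total leaf area / ground area  (dimensionless)
LAI = 63.6 m^2 / 6.9 m^2
LAI = 9.22

9.22


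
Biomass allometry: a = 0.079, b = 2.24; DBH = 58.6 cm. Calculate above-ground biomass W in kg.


Formula: W = a * DBH^b  (allometric power law)
DBH^b = 58.6^2.24 = 9122.0124
W = 0.079 * 9122.0124 = 720.6 kg

720.6


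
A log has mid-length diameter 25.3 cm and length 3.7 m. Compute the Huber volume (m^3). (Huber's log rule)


Huber: V = Am * L,  Am = pi*(Dm/200)^2
Am = pi*(25.3/200)^2 = 0.050273 m^2
V = 0.050273*3.7 = 0.186 m^3

0.186


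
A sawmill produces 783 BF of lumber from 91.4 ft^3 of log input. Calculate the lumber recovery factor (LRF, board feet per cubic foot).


Formula: LRF = Lumber Output (BF) / Log Input (ft^3)
LRF = 783 BF / 91.4 ft^3
LRF = 8.57 BF/ft^3

8.57


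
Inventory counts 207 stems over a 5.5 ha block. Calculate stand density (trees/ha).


Formula: Stand Density = N_trees / Area_ha
Density = 207 trees / 5.5 ha
Density = 38 trees/ha

38


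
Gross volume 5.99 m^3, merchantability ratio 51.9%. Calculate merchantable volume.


Formula: MV = V_total * (merchantable_pct / 100)
Merchantable fraction = 51.9% / 100 = 0.519
MV = 5.99 m^3 * 0.519 = 3.109 m^3

3.109


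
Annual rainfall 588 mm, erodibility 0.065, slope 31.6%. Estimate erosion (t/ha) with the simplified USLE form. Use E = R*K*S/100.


Formula: E = R * K * S / 100  (simplified USLE)
R * K = 588 * 0.065 = 38.22
E = 38.22 * 31.6 / 100 = 12.08 t/ha

12.08


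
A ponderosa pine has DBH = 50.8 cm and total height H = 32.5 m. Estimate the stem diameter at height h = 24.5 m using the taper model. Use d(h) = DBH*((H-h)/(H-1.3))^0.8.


Taper: d(h) = DBH * ((H - h) / (H - 1.3))^0.8
Numerator = H - h = 32.5 - 24.5 = 8.0 m
Denominator = H - 1.3 = 32.5 - 1.3 = 31.2 m
Ratio = 8.0 / 31.2 = 0.25641
d = 50.8 * 0.25641^0.8 = 17.1 cm

17.1


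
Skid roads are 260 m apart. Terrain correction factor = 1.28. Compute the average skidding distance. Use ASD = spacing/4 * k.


Formula: ASD = (spacing / 4) * correction
Uncorrected distance = spacing / 4 = 260 / 4 = 65 m
ASD = 65 * 1.28 = 83 m

83


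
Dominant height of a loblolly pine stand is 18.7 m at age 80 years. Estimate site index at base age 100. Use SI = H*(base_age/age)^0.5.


Formula: SI = H_dom * (base_age / age)^0.5
Age ratio = 100 / 80 = 1.25
sqrt(age_ratio) = 1.11803
SI = 18.7 * 1.11803 = 20.9 m

20.9


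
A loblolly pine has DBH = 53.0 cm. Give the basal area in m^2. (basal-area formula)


Formula: BA = pi * (DBH/2)^2 / 10000  (cm^2 to m^2)
Radius = DBH/2 = 53.0/2 = 26.5 cm
BA = pi * 26.5^2 / 10000
   = 2206.1834 cm^2 / 10000
   = 0.2206 m^2

0.2206


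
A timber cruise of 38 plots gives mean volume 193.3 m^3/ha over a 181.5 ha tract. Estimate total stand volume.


Formula: Total Volume = Mean Volume per ha * Total Area
Total Volume = 193.3 m^3/ha * 181.5 ha
Total Volume = 35084 m^3

35084


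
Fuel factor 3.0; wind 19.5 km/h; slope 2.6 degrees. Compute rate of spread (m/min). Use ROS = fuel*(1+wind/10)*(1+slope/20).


Formula: ROS = fuel * (1 + wind/10) * (1 + slope/20)
Wind factor = 1 + 19.5/10 = 2.95
Slope factor = 1 + 2.6/20 = 1.13
ROS = 3.0 * 2.95 * 1.13 = 10.0 m/min

10.0


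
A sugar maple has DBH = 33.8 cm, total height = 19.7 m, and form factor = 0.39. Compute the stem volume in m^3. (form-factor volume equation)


Formula: V = pi * (DBH/200)^2 * H * ff
Radius = DBH/200 = 33.8/200 = 0.169 m
Radius^2 = 0.169^2 = 0.028561 m^2
V = pi * 0.028561 * 19.7 * 0.39
V = 0.689 m^3

0.689


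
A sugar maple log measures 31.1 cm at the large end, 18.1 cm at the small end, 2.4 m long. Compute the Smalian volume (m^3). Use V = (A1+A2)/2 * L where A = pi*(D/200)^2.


Smalian: V = (A1 + A2)/2 * L,  A = pi*(D/200)^2
A1 = pi*(31.1/200)^2 = 0.075964 m^2
A2 = pi*(18.1/200)^2 = 0.02573 m^2
V = (0.075964+0.02573)/2*2.4 = 0.122 m^3

0.122


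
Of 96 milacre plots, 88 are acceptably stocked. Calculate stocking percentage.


Formula: Stocking % = stocked plots / total plots * 100
Stocking = 88 / 96 * 100
Stocking = 0.9167 * 100 = 91.7%

91.7


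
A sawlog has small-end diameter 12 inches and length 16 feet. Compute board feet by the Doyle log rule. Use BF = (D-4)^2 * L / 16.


Doyle: BF = (D - 4)^2 * L / 16
Adjusted diameter = 12 - 4 = 8 in
(D-4)^2 = 8^2 = 64
BF = 64 * 16 / 16 = 64 BF

64


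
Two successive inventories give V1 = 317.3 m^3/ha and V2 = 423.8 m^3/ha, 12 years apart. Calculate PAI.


Formula: PAI = (V_T2 - V_T1) / (T2 - T1)
Volume increment = 423.8 - 317.3 = 106.5 m^3/ha
PAI = 106.5 / 12 = 8.88 m^3/ha/year

8.88


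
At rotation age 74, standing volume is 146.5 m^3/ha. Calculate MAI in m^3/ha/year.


Formula: MAI = Total Volume / Stand Age
MAI = 146.5 m^3/ha / 74 years
MAI = 1.98 m^3/ha/year

1.98


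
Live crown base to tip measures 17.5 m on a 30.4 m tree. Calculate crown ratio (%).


Formula: Crown Ratio = (Crown Length / Total Height) * 100
CR = (17.5 m / 30.4 m) * 100
CR = 0.5757 * 100 = 57.6%

57.6


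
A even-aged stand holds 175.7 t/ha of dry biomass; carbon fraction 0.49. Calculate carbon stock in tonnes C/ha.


Formula: Carbon Stock = Biomass * Carbon Fraction
C = 175.7 t/ha * 0.49
C = 86.1 t C/ha

86.1


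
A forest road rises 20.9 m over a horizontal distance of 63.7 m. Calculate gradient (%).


Formula: Gradient = rise / run * 100
Gradient = 20.9 / 63.7 * 100 = 32.8%

32.8


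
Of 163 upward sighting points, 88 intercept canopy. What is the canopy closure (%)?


Formula: Canopy closure = covered points / total points * 100
Closure = 88 / 163 * 100
Closure = 0.5399 * 100 = 54.0%

54.0


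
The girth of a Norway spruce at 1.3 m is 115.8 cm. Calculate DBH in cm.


Formula: DBH = C / pi
DBH = 115.8 / pi
pi = 3.14159...
DBH = 36.9 cm

36.9


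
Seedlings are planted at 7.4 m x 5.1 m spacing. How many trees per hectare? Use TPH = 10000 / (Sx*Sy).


Formula: TPH = 10000 m^2/ha / (spacing_x * spacing_y)
Area per tree = 7.4 m * 5.1 m = 37.74 m^2
TPH = 10000 / 37.74 = 265 trees/ha

265


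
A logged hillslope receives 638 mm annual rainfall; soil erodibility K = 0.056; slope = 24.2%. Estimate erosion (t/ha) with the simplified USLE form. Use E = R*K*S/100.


Formula: E = R * K * S / 100  (simplified USLE)
R * K = 638 * 0.056 = 35.728
E = 35.728 * 24.2 / 100 = 8.65 t/ha

8.65


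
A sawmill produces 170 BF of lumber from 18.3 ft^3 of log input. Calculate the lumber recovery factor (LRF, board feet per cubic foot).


Formula: LRF = Lumber Output (BF) / Log Input (ft^3)
LRF = 170 BF / 18.3 ft^3
LRF = 9.29 BF/ft^3

9.29


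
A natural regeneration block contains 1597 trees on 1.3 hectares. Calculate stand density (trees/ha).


Formula: Stand Density = N_trees / Area_ha
Density = 1597 trees / 1.3 ha
Density = 1228 trees/ha

1228


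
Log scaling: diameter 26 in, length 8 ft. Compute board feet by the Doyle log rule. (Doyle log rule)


Doyle: BF = (D - 4)^2 * L / 16
Adjusted diameter = 26 - 4 = 22 in
(D-4)^2 = 22^2 = 484
BF = 484 * 8 / 16 = 242 BF

242


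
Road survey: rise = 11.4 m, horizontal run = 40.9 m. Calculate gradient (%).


Formula: Gradient = rise / run * 100
Gradient = 11.4 / 40.9 * 100 = 27.9%

27.9


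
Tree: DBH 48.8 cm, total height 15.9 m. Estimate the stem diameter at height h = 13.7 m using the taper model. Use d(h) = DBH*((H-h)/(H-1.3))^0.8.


Taper: d(h) = DBH * ((H - h) / (H - 1.3))^0.8
Numerator = H - h = 15.9 - 13.7 = 2.2 m
Denominator = H - 1.3 = 15.9 - 1.3 = 14.6 m
Ratio = 2.2 / 14.6 = 0.15068
d = 48.8 * 0.15068^0.8 = 10.7 cm

10.7


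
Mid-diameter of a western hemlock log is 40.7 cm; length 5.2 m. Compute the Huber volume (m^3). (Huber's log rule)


Huber: V = Am * L,  Am = pi*(Dm/200)^2
Am = pi*(40.7/200)^2 = 0.1301 m^2
V = 0.1301*5.2 = 0.6765 m^3

0.6765


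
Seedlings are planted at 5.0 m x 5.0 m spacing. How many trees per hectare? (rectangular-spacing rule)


Formula: TPH = 10000 m^2/ha / (spacing_x * spacing_y)
Area per tree = 5.0 m * 5.0 m = 25.0 m^2
TPH = 10000 / 25.0 = 400 trees/ha

400


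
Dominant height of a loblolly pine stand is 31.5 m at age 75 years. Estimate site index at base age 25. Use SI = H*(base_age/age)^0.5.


Formula: SI = H_dom * (base_age / age)^0.5
Age ratio = 25 / 75 = 0.33333
sqrt(age_ratio) = 0.57735
SI = 31.5 * 0.57735 = 18.2 m

18.2


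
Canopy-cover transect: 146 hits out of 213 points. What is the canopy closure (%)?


Formula: Canopy closure = covered points / total points * 100
Closure = 146 / 213 * 100
Closure = 0.6854 * 100 = 68.5%

68.5


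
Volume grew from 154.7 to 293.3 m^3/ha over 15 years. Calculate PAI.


Formula: PAI = (V_T2 - V_T1) / (T2 - T1)
Volume increment = 293.3 - 154.7 = 138.6 m^3/ha
PAI = 138.6 / 15 = 9.24 m^3/ha/year

9.24


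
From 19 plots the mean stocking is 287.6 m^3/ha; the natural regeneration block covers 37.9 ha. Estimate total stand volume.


Formula: Total Volume = Mean Volume per ha * Total Area
Total Volume = 287.6 m^3/ha * 37.9 ha
Total Volume = 10900 m^3

10900


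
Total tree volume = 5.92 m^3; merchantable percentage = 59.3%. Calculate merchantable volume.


Formula: MV = V_total * (merchantable_pct / 100)
Merchantable fraction = 59.3% / 100 = 0.593
MV = 5.92 m^3 * 0.593 = 3.511 m^3

3.511


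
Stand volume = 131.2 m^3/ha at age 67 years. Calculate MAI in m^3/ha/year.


Formula: MAI = Total Volume / Stand Age
MAI = 131.2 m^3/ha / 67 years
MAI = 1.96 m^3/ha/year

1.96


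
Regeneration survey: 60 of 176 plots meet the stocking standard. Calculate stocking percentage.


Formula: Stocking % = stocked plots / total plots * 100
Stocking = 60 / 176 * 100
Stocking = 0.3409 * 100 = 34.1%

34.1


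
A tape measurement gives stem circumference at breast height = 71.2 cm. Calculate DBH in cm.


Formula: DBH = C / pi
DBH = 71.2 / pi
pi = 3.14159...
DBH = 22.7 cm

22.7


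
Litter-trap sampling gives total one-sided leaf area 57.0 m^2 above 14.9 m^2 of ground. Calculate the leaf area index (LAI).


Formula: LAI = total leaf area / ground area  (dimensionless)
LAI = 57.0 m^2 / 14.9 m^2
LAI = 3.83

3.83


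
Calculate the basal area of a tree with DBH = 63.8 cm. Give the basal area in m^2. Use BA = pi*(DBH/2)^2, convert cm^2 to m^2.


Formula: BA = pi * (DBH/2)^2 / 10000  (cm^2 to m^2)
Radius = DBH/2 = 63.8/2 = 31.9 cm
BA = pi * 31.9^2 / 10000
   = 3196.9161 cm^2 / 10000
   = 0.3197 m^2

0.3197


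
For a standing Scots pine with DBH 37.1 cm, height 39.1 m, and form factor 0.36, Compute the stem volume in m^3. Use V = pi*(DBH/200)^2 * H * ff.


Formula: V = pi * (DBH/200)^2 * H * ff
Radius = DBH/200 = 37.1/200 = 0.1855 m
Radius^2 = 0.1855^2 = 0.03441025 m^2
V = pi * 0.03441025 * 39.1 * 0.36
V = 1.522 m^3

1.522


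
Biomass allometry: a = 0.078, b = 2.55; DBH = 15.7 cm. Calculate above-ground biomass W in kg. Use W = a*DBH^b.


Formula: W = a * DBH^b  (allometric power law)
DBH^b = 15.7^2.55 = 1120.8413
W = 0.078 * 1120.8413 = 87.4 kg

87.4


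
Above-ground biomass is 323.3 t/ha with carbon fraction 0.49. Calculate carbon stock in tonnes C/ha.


Formula: Carbon Stock = Biomass * Carbon Fraction
C = 323.3 t/ha * 0.49
C = 158.4 t C/ha

158.4


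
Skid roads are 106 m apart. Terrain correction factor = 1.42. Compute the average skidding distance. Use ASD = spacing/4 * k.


Formula: ASD = (spacing / 4) * correction
Uncorrected distance = spacing / 4 = 106 / 4 = 26.5 m
ASD = 26.5 * 1.42 = 38 m

38


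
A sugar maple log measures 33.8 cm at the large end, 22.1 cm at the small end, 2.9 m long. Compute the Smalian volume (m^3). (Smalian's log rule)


Smalian: V = (A1 + A2)/2 * L,  A = pi*(D/200)^2
A1 = pi*(33.8/200)^2 = 0.089727 m^2
A2 = pi*(22.1/200)^2 = 0.03836 m^2
V = (0.089727+0.03836)/2*2.9 = 0.1857 m^3

0.1857


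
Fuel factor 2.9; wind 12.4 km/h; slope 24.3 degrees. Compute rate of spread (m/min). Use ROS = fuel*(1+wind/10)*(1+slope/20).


Formula: ROS = fuel * (1 + wind/10) * (1 + slope/20)
Wind factor = 1 + 12.4/10 = 2.24
Slope factor = 1 + 24.3/20 = 2.215
ROS = 2.9 * 2.24 * 2.215 = 14.39 m/min

14.39


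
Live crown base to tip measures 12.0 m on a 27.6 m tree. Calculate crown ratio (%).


Formula: Crown Ratio = (Crown Length / Total Height) * 100
CR = (12.0 m / 27.6 m) * 100
CR = 0.4348 * 100 = 43.5%

43.5


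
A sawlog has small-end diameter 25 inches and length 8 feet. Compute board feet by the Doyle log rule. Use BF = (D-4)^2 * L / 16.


Doyle: BF = (D - 4)^2 * L / 16
Adjusted diameter = 25 - 4 = 21 in
(D-4)^2 = 21^2 = 441
BF = 441 * 8 / 16 = 221 BF

221


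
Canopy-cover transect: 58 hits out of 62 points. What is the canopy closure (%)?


Formula: Canopy closure = covered points / total points * 100
Closure = 58 / 62 * 100
Closure = 0.9355 * 100 = 93.5%

93.5


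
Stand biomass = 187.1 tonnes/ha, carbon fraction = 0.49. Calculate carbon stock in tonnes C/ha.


Formula: Carbon Stock = Biomass * Carbon Fraction
C = 187.1 t/ha * 0.49
C = 91.7 t C/ha

91.7


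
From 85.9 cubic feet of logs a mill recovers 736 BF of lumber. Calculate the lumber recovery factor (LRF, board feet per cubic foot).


Formula: LRF = Lumber Output (BF) / Log Input (ft^3)
LRF = 736 BF / 85.9 ft^3
LRF = 8.57 BF/ft^3

8.57


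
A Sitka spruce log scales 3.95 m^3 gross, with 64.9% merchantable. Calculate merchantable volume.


Formula: MV = V_total * (merchantable_pct / 100)
Merchantable fraction = 64.9% / 100 = 0.649
MV = 3.95 m^3 * 0.649 = 2.564 m^3

2.564


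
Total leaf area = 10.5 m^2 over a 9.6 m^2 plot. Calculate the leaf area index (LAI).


Formula: LAI = total leaf area / ground area  (dimensionless)
LAI = 10.5 m^2 / 9.6 m^2
LAI = 1.09

1.09


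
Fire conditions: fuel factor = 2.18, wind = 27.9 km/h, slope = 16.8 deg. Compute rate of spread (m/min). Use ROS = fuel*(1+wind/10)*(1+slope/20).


Formula: ROS = fuel * (1 + wind/10) * (1 + slope/20)
Wind factor = 1 + 27.9/10 = 3.79
Slope factor = 1 + 16.8/20 = 1.84
ROS = 2.18 * 3.79 * 1.84 = 15.2 m/min

15.2


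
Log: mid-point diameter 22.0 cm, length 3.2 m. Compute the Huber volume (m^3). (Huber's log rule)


Huber: V = Am * L,  Am = pi*(Dm/200)^2
Am = pi*(22.0/200)^2 = 0.038013 m^2
V = 0.038013*3.2 = 0.1216 m^3

0.1216


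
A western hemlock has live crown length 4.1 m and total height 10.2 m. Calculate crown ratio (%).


Formula: Crown Ratio = (Crown Length / Total Height) * 100
CR = (4.1 m / 10.2 m) * 100
CR = 0.402 * 100 = 40.2%

40.2


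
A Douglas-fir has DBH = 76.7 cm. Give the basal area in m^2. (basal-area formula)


Formula: BA = pi * (DBH/2)^2 / 10000  (cm^2 to m^2)
Radius = DBH/2 = 76.7/2 = 38.35 cm
BA = pi * 38.35^2 / 10000
   = 4620.411 cm^2 / 10000
   = 0.462 m^2

0.462


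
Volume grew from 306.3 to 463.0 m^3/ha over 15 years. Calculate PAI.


Formula: PAI = (V_T2 - V_T1) / (T2 - T1)
Volume increment = 463.0 - 306.3 = 156.7 m^3/ha
PAI = 156.7 / 15 = 10.45 m^3/ha/year

10.45


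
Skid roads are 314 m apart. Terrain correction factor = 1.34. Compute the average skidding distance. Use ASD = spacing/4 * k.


Formula: ASD = (spacing / 4) * correction
Uncorrected distance = spacing / 4 = 314 / 4 = 78.5 m
ASD = 78.5 * 1.34 = 105 m

105


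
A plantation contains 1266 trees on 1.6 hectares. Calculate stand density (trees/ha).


Formula: Stand Density = N_trees / Area_ha
Density = 1266 trees / 1.6 ha
Density = 791 trees/ha

791


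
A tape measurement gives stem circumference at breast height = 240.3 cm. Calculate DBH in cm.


Formula: DBH = C / pi
DBH = 240.3 / pi
pi = 3.14159...
DBH = 76.5 cm

76.5


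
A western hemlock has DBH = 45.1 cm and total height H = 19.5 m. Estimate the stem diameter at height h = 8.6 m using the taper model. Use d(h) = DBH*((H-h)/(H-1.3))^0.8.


Taper: d(h) = DBH * ((H - h) / (H - 1.3))^0.8
Numerator = H - h = 19.5 - 8.6 = 10.9 m
Denominator = H - 1.3 = 19.5 - 1.3 = 18.2 m
Ratio = 10.9 / 18.2 = 0.5989
d = 45.1 * 0.5989^0.8 = 29.9 cm

29.9


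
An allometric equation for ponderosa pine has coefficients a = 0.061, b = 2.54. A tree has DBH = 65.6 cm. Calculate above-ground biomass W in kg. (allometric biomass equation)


Formula: W = a * DBH^b  (allometric power law)
DBH^b = 65.6^2.54 = 41203.6559
W = 0.061 * 41203.6559 = 2513.4 kg

2513.4


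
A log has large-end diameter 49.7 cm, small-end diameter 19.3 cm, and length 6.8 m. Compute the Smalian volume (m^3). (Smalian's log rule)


Smalian: V = (A1 + A2)/2 * L,  A = pi*(D/200)^2
A1 = pi*(49.7/200)^2 = 0.194 m^2
A2 = pi*(19.3/200)^2 = 0.029255 m^2
V = (0.194+0.029255)/2*6.8 = 0.7591 m^3

0.7591


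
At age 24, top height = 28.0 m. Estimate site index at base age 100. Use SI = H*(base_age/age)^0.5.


Formula: SI = H_dom * (base_age / age)^0.5
Age ratio = 100 / 24 = 4.16667
sqrt(age_ratio) = 2.04124
SI = 28.0 * 2.04124 = 57.2 m

57.2


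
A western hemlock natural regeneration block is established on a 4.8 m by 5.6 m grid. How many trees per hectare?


Formula: TPH = 10000 m^2/ha / (spacing_x * spacing_y)
Area per tree = 4.8 m * 5.6 m = 26.88 m^2
TPH = 10000 / 26.88 = 372 trees/ha

372


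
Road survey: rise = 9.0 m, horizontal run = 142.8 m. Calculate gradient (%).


Formula: Gradient = rise / run * 100
Gradient = 9.0 / 142.8 * 100 = 6.3%

6.3


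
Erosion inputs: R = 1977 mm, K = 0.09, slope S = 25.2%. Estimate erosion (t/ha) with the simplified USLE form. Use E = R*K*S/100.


Formula: E = R * K * S / 100  (simplified USLE)
R * K = 1977 * 0.09 = 177.93
E = 177.93 * 25.2 / 100 = 44.84 t/ha

44.84


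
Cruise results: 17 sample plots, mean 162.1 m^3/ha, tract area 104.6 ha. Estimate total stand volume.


Formula: Total Volume = Mean Volume per ha * Total Area
Total Volume = 162.1 m^3/ha * 104.6 ha
Total Volume = 16956 m^3

16956


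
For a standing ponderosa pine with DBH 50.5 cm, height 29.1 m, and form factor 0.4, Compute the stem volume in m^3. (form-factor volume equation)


Formula: V = pi * (DBH/200)^2 * H * ff
Radius = DBH/200 = 50.5/200 = 0.2525 m
Radius^2 = 0.2525^2 = 0.06375625 m^2
V = pi * 0.06375625 * 29.1 * 0.4
V = 2.331 m^3

2.331


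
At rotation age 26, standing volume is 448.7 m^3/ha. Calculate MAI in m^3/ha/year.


Formula: MAI = Total Volume / Stand Age
MAI = 448.7 m^3/ha / 26 years
MAI = 17.26 m^3/ha/year

17.26


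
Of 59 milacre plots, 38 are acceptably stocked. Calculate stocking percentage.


Formula: Stocking % = stocked plots / total plots * 100
Stocking = 38 / 59 * 100
Stocking = 0.6441 * 100 = 64.4%

64.4


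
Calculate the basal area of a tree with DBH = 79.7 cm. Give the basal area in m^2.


Formula: BA = pi * (DBH/2)^2 / 10000  (cm^2 to m^2)
Radius = DBH/2 = 79.7/2 = 39.85 cm
BA = pi * 39.85^2 / 10000
   = 4988.9198 cm^2 / 10000
   = 0.4989 m^2

0.4989


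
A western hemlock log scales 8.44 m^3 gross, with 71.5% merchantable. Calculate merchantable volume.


Formula: MV = V_total * (merchantable_pct / 100)
Merchantable fraction = 71.5% / 100 = 0.715
MV = 8.44 m^3 * 0.715 = 6.035 m^3

6.035


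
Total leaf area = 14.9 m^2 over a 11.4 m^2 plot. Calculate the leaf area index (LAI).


Formula: LAI = total leaf area / ground area  (dimensionless)
LAI = 14.9 m^2 / 11.4 m^2
LAI = 1.31

1.31


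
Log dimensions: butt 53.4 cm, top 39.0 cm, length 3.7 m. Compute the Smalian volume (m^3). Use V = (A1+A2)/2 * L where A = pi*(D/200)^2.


Smalian: V = (A1 + A2)/2 * L,  A = pi*(D/200)^2
A1 = pi*(53.4/200)^2 = 0.223961 m^2
A2 = pi*(39.0/200)^2 = 0.119459 m^2
V = (0.223961+0.119459)/2*3.7 = 0.6353 m^3

0.6353


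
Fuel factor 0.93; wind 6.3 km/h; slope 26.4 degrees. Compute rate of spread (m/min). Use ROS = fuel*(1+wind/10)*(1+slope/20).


Formula: ROS = fuel * (1 + wind/10) * (1 + slope/20)
Wind factor = 1 + 6.3/10 = 1.63
Slope factor = 1 + 26.4/20 = 2.32
ROS = 0.93 * 1.63 * 2.32 = 3.52 m/min

3.52


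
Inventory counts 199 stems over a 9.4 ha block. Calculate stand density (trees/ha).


Formula: Stand Density = N_trees / Area_ha
Density = 199 trees / 9.4 ha
Density = 21 trees/ha

21


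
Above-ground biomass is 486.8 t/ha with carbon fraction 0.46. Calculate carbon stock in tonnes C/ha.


Formula: Carbon Stock = Biomass * Carbon Fraction
C = 486.8 t/ha * 0.46
C = 223.9 t C/ha

223.9


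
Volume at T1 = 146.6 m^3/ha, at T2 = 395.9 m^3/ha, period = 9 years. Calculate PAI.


Formula: PAI = (V_T2 - V_T1) / (T2 - T1)
Volume increment = 395.9 - 146.6 = 249.3 m^3/ha
PAI = 249.3 / 9 = 27.7 m^3/ha/year

27.7


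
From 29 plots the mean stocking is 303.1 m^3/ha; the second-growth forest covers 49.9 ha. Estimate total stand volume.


Formula: Total Volume = Mean Volume per ha * Total Area
Total Volume = 303.1 m^3/ha * 49.9 ha
Total Volume = 15125 m^3

15125


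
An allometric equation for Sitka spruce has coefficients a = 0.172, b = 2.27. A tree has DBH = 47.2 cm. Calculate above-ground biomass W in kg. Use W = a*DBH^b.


Formula: W = a * DBH^b  (allometric power law)
DBH^b = 47.2^2.27 = 6307.3704
W = 0.172 * 6307.3704 = 1084.9 kg

1084.9


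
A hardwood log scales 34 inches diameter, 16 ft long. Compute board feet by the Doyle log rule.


Doyle: BF = (D - 4)^2 * L / 16
Adjusted diameter = 34 - 4 = 30 in
(D-4)^2 = 30^2 = 900
BF = 900 * 16 / 16 = 900 BF

900


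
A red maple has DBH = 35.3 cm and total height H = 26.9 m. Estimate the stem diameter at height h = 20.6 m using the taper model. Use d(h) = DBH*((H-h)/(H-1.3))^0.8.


Taper: d(h) = DBH * ((H - h) / (H - 1.3))^0.8
Numerator = H - h = 26.9 - 20.6 = 6.3 m
Denominator = H - 1.3 = 26.9 - 1.3 = 25.6 m
Ratio = 6.3 / 25.6 = 0.24609
d = 35.3 * 0.24609^0.8 = 11.5 cm

11.5


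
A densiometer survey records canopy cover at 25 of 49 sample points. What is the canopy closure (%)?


Formula: Canopy closure = covered points / total points * 100
Closure = 25 / 49 * 100
Closure = 0.5102 * 100 = 51.0%

51.0


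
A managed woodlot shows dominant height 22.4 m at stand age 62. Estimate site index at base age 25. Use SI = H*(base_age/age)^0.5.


Formula: SI = H_dom * (base_age / age)^0.5
Age ratio = 25 / 62 = 0.40323
sqrt(age_ratio) = 0.635
SI = 22.4 * 0.635 = 14.2 m

14.2


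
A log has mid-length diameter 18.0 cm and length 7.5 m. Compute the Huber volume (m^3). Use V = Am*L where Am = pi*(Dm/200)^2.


Huber: V = Am * L,  Am = pi*(Dm/200)^2
Am = pi*(18.0/200)^2 = 0.025447 m^2
V = 0.025447*7.5 = 0.1909 m^3

0.1909


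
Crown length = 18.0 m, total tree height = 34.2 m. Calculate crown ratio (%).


Formula: Crown Ratio = (Crown Length / Total Height) * 100
CR = (18.0 m / 34.2 m) * 100
CR = 0.5263 * 100 = 52.6%

52.6


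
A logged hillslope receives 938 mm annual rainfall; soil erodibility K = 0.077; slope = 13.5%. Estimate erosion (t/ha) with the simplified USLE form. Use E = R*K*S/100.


Formula: E = R * K * S / 100  (simplified USLE)
R * K = 938 * 0.077 = 72.226
E = 72.226 * 13.5 / 100 = 9.75 t/ha

9.75


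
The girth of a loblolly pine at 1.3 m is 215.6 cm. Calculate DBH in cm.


Formula: DBH = C / pi
DBH = 215.6 / pi
pi = 3.14159...
DBH = 68.6 cm

68.6


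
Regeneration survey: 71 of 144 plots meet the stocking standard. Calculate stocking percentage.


Formula: Stocking % = stocked plots / total plots * 100
Stocking = 71 / 144 * 100
Stocking = 0.4931 * 100 = 49.3%

49.3


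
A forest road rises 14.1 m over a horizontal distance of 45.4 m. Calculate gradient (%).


Formula: Gradient = rise / run * 100
Gradient = 14.1 / 45.4 * 100 = 31.1%

31.1


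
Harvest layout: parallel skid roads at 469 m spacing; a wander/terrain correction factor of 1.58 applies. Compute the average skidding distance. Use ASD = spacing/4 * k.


Formula: ASD = (spacing / 4) * correction
Uncorrected distance = spacing / 4 = 469 / 4 = 117.25 m
ASD = 117.25 * 1.58 = 185 m

185


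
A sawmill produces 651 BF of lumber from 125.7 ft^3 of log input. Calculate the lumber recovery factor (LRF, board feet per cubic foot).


Formula: LRF = Lumber Output (BF) / Log Input (ft^3)
LRF = 651 BF / 125.7 ft^3
LRF = 5.18 BF/ft^3

5.18


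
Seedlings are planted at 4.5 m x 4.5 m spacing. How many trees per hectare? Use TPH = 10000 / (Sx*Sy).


Formula: TPH = 10000 m^2/ha / (spacing_x * spacing_y)
Area per tree = 4.5 m * 4.5 m = 20.25 m^2
TPH = 10000 / 20.25 = 494 trees/ha

494


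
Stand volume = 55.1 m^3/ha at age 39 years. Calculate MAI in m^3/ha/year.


Formula: MAI = Total Volume / Stand Age
MAI = 55.1 m^3/ha / 39 years
MAI = 1.41 m^3/ha/year

1.41


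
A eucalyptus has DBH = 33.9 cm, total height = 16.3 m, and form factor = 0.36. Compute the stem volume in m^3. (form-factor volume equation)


Formula: V = pi * (DBH/200)^2 * H * ff
Radius = DBH/200 = 33.9/200 = 0.1695 m
Radius^2 = 0.1695^2 = 0.02873025 m^2
V = pi * 0.02873025 * 16.3 * 0.36
V = 0.53 m^3

0.53


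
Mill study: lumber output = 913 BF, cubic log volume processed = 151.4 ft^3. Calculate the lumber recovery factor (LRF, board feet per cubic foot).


Formula: LRF = Lumber Output (BF) / Log Input (ft^3)
LRF = 913 BF / 151.4 ft^3
LRF = 6.03 BF/ft^3

6.03


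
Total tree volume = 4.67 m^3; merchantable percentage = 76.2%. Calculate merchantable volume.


Formula: MV = V_total * (merchantable_pct / 100)
Merchantable fraction = 76.2% / 100 = 0.762
MV = 4.67 m^3 * 0.762 = 3.559 m^3

3.559


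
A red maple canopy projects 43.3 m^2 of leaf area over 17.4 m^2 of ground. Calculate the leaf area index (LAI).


Formula: LAI = total leaf area / ground area  (dimensionless)
LAI = 43.3 m^2 / 17.4 m^2
LAI = 2.49

2.49


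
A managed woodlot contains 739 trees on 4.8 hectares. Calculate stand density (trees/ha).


Formula: Stand Density = N_trees / Area_ha
Density = 739 trees / 4.8 ha
Density = 154 trees/ha

154


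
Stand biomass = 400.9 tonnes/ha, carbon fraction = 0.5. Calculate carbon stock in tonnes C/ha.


Formula: Carbon Stock = Biomass * Carbon Fraction
C = 400.9 t/ha * 0.5
C = 200.5 t C/ha

200.5


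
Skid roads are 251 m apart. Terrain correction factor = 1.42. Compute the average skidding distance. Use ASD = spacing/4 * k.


Formula: ASD = (spacing / 4) * correction
Uncorrected distance = spacing / 4 = 251 / 4 = 62.75 m
ASD = 62.75 * 1.42 = 89 m

89


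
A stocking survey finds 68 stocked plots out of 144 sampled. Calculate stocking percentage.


Formula: Stocking % = stocked plots / total plots * 100
Stocking = 68 / 144 * 100
Stocking = 0.4722 * 100 = 47.2%

47.2


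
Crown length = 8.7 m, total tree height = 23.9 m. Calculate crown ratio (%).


Formula: Crown Ratio = (Crown Length / Total Height) * 100
CR = (8.7 m / 23.9 m) * 100
CR = 0.364 * 100 = 36.4%

36.4


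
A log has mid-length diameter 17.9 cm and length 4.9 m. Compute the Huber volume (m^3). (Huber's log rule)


Huber: V = Am * L,  Am = pi*(Dm/200)^2
Am = pi*(17.9/200)^2 = 0.025165 m^2
V = 0.025165*4.9 = 0.1233 m^3

0.1233


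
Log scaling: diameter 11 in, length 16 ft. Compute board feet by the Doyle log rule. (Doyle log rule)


Doyle: BF = (D - 4)^2 * L / 16
Adjusted diameter = 11 - 4 = 7 in
(D-4)^2 = 7^2 = 49
BF = 49 * 16 / 16 = 49 BF

49


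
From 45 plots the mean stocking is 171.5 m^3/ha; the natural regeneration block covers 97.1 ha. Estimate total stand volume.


Formula: Total Volume = Mean Volume per ha * Total Area
Total Volume = 171.5 m^3/ha * 97.1 ha
Total Volume = 16653 m^3

16653


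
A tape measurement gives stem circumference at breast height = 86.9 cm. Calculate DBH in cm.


Formula: DBH = C / pi
DBH = 86.9 / pi
pi = 3.14159...
DBH = 27.7 cm

27.7


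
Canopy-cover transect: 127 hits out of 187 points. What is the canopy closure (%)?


Formula: Canopy closure = covered points / total points * 100
Closure = 127 / 187 * 100
Closure = 0.6791 * 100 = 67.9%

67.9


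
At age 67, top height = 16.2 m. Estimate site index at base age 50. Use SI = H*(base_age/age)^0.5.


Formula: SI = H_dom * (base_age / age)^0.5
Age ratio = 50 / 67 = 0.74627
sqrt(age_ratio) = 0.86387
SI = 16.2 * 0.86387 = 14.0 m

14.0


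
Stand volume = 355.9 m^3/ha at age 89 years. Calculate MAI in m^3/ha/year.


Formula: MAI = Total Volume / Stand Age
MAI = 355.9 m^3/ha / 89 years
MAI = 4.0 m^3/ha/year

4.0


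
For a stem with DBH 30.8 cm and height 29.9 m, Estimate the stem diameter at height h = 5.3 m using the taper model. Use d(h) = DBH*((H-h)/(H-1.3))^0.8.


Taper: d(h) = DBH * ((H - h) / (H - 1.3))^0.8
Numerator = H - h = 29.9 - 5.3 = 24.6 m
Denominator = H - 1.3 = 29.9 - 1.3 = 28.6 m
Ratio = 24.6 / 28.6 = 0.86014
d = 30.8 * 0.86014^0.8 = 27.3 cm

27.3


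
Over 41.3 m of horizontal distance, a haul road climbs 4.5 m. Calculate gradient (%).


Formula: Gradient = rise / run * 100
Gradient = 4.5 / 41.3 * 100 = 10.9%

10.9


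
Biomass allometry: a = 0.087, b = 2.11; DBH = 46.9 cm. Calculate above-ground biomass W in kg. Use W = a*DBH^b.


Formula: W = a * DBH^b  (allometric power law)
DBH^b = 46.9^2.11 = 3358.7269
W = 0.087 * 3358.7269 = 292.2 kg

292.2


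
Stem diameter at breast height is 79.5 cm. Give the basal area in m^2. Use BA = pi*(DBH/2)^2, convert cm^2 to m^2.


Formula: BA = pi * (DBH/2)^2 / 10000  (cm^2 to m^2)
Radius = DBH/2 = 79.5/2 = 39.75 cm
BA = pi * 39.75^2 / 10000
   = 4963.9127 cm^2 / 10000
   = 0.4964 m^2

0.4964


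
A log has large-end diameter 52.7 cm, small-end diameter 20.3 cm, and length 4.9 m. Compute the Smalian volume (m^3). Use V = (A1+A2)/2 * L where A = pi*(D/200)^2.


Smalian: V = (A1 + A2)/2 * L,  A = pi*(D/200)^2
A1 = pi*(52.7/200)^2 = 0.218128 m^2
A2 = pi*(20.3/200)^2 = 0.032365 m^2
V = (0.218128+0.032365)/2*4.9 = 0.6137 m^3

0.6137


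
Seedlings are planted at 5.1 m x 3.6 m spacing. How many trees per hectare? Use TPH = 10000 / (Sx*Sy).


Formula: TPH = 10000 m^2/ha / (spacing_x * spacing_y)
Area per tree = 5.1 m * 3.6 m = 18.36 m^2
TPH = 10000 / 18.36 = 545 trees/ha

545


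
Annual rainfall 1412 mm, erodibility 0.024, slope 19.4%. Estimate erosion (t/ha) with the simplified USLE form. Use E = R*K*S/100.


Formula: E = R * K * S / 100  (simplified USLE)
R * K = 1412 * 0.024 = 33.888
E = 33.888 * 19.4 / 100 = 6.57 t/ha

6.57


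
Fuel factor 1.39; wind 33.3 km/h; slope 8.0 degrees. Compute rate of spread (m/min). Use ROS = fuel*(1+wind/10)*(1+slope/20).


Formula: ROS = fuel * (1 + wind/10) * (1 + slope/20)
Wind factor = 1 + 33.3/10 = 4.33
Slope factor = 1 + 8.0/20 = 1.4
ROS = 1.39 * 4.33 * 1.4 = 8.43 m/min

8.43


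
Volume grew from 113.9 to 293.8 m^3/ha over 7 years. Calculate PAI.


Formula: PAI = (V_T2 - V_T1) / (T2 - T1)
Volume increment = 293.8 - 113.9 = 179.9 m^3/ha
PAI = 179.9 / 7 = 25.7 m^3/ha/year

25.7


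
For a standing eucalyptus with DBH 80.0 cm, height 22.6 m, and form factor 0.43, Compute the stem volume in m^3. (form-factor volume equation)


Formula: V = pi * (DBH/200)^2 * H * ff
Radius = DBH/200 = 80.0/200 = 0.4 m
Radius^2 = 0.4^2 = 0.16 m^2
V = pi * 0.16 * 22.6 * 0.43
V = 4.885 m^3

4.885


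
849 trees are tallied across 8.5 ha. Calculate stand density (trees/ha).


Formula: Stand Density = N_trees / Area_ha
Density = 849 trees / 8.5 ha
Density = 100 trees/ha

100


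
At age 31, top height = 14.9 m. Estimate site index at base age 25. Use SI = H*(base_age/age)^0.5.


Formula: SI = H_dom * (base_age / age)^0.5
Age ratio = 25 / 31 = 0.80645
sqrt(age_ratio) = 0.89803
SI = 14.9 * 0.89803 = 13.4 m

13.4


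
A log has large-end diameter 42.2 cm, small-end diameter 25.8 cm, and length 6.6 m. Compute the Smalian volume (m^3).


Smalian: V = (A1 + A2)/2 * L,  A = pi*(D/200)^2
A1 = pi*(42.2/200)^2 = 0.139867 m^2
A2 = pi*(25.8/200)^2 = 0.052279 m^2
V = (0.139867+0.052279)/2*6.6 = 0.6341 m^3

0.6341


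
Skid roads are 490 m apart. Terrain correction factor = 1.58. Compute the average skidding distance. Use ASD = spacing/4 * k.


Formula: ASD = (spacing / 4) * correction
Uncorrected distance = spacing / 4 = 490 / 4 = 122.5 m
ASD = 122.5 * 1.58 = 194 m

194


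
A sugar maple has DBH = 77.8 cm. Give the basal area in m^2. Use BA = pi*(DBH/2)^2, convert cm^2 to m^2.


Formula: BA = pi * (DBH/2)^2 / 10000  (cm^2 to m^2)
Radius = DBH/2 = 77.8/2 = 38.9 cm
BA = pi * 38.9^2 / 10000
   = 4753.8894 cm^2 / 10000
   = 0.4754 m^2

0.4754


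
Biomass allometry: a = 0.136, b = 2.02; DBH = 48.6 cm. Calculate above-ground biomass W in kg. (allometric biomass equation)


Formula: W = a * DBH^b  (allometric power law)
DBH^b = 48.6^2.02 = 2552.7322
W = 0.136 * 2552.7322 = 347.2 kg

347.2


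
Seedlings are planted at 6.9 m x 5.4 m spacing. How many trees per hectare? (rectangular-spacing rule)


Formula: TPH = 10000 m^2/ha / (spacing_x * spacing_y)
Area per tree = 6.9 m * 5.4 m = 37.26 m^2
TPH = 10000 / 37.26 = 268 trees/ha

268


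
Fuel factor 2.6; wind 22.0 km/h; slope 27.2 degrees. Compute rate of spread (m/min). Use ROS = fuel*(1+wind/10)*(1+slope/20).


Formula: ROS = fuel * (1 + wind/10) * (1 + slope/20)
Wind factor = 1 + 22.0/10 = 3.2
Slope factor = 1 + 27.2/20 = 2.36
ROS = 2.6 * 3.2 * 2.36 = 19.64 m/min

19.64


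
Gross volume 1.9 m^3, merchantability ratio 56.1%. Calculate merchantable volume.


Formula: MV = V_total * (merchantable_pct / 100)
Merchantable fraction = 56.1% / 100 = 0.561
MV = 1.9 m^3 * 0.561 = 1.066 m^3

1.066
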